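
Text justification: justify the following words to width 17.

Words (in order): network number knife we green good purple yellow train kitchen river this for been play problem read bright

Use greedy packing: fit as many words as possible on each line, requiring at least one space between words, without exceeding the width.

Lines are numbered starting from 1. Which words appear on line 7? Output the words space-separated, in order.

Line 1: ['network', 'number'] (min_width=14, slack=3)
Line 2: ['knife', 'we', 'green'] (min_width=14, slack=3)
Line 3: ['good', 'purple'] (min_width=11, slack=6)
Line 4: ['yellow', 'train'] (min_width=12, slack=5)
Line 5: ['kitchen', 'river'] (min_width=13, slack=4)
Line 6: ['this', 'for', 'been'] (min_width=13, slack=4)
Line 7: ['play', 'problem', 'read'] (min_width=17, slack=0)
Line 8: ['bright'] (min_width=6, slack=11)

Answer: play problem read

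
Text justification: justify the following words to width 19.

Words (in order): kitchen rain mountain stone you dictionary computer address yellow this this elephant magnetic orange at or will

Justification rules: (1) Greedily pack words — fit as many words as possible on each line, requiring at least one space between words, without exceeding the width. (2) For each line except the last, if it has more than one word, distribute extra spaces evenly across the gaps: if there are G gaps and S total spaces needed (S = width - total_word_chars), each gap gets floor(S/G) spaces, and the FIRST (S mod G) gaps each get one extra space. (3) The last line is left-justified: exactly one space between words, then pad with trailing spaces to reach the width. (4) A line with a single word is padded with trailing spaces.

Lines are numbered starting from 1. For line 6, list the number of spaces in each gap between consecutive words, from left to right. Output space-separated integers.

Line 1: ['kitchen', 'rain'] (min_width=12, slack=7)
Line 2: ['mountain', 'stone', 'you'] (min_width=18, slack=1)
Line 3: ['dictionary', 'computer'] (min_width=19, slack=0)
Line 4: ['address', 'yellow', 'this'] (min_width=19, slack=0)
Line 5: ['this', 'elephant'] (min_width=13, slack=6)
Line 6: ['magnetic', 'orange', 'at'] (min_width=18, slack=1)
Line 7: ['or', 'will'] (min_width=7, slack=12)

Answer: 2 1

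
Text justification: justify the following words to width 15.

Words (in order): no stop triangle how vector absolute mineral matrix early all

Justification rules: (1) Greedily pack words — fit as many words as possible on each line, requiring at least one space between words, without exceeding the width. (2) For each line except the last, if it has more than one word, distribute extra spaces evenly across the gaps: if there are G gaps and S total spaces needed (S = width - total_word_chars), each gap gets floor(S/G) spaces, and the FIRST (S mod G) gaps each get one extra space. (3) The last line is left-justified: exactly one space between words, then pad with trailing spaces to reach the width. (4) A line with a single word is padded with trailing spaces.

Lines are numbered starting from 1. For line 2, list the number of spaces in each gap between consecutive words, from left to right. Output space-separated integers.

Line 1: ['no', 'stop'] (min_width=7, slack=8)
Line 2: ['triangle', 'how'] (min_width=12, slack=3)
Line 3: ['vector', 'absolute'] (min_width=15, slack=0)
Line 4: ['mineral', 'matrix'] (min_width=14, slack=1)
Line 5: ['early', 'all'] (min_width=9, slack=6)

Answer: 4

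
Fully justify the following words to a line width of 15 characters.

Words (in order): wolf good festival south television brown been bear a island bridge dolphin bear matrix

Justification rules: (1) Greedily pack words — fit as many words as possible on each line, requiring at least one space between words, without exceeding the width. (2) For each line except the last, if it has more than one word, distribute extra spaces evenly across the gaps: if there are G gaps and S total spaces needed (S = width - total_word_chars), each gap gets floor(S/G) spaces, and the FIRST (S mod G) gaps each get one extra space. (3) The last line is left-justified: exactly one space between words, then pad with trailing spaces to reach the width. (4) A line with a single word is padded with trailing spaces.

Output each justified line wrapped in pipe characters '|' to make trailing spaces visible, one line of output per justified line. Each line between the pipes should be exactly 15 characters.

Answer: |wolf       good|
|festival  south|
|television     |
|brown been bear|
|a island bridge|
|dolphin    bear|
|matrix         |

Derivation:
Line 1: ['wolf', 'good'] (min_width=9, slack=6)
Line 2: ['festival', 'south'] (min_width=14, slack=1)
Line 3: ['television'] (min_width=10, slack=5)
Line 4: ['brown', 'been', 'bear'] (min_width=15, slack=0)
Line 5: ['a', 'island', 'bridge'] (min_width=15, slack=0)
Line 6: ['dolphin', 'bear'] (min_width=12, slack=3)
Line 7: ['matrix'] (min_width=6, slack=9)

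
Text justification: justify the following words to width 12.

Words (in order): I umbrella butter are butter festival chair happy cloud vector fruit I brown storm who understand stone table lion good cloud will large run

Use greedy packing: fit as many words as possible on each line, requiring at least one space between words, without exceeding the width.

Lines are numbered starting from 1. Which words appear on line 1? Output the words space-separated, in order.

Line 1: ['I', 'umbrella'] (min_width=10, slack=2)
Line 2: ['butter', 'are'] (min_width=10, slack=2)
Line 3: ['butter'] (min_width=6, slack=6)
Line 4: ['festival'] (min_width=8, slack=4)
Line 5: ['chair', 'happy'] (min_width=11, slack=1)
Line 6: ['cloud', 'vector'] (min_width=12, slack=0)
Line 7: ['fruit', 'I'] (min_width=7, slack=5)
Line 8: ['brown', 'storm'] (min_width=11, slack=1)
Line 9: ['who'] (min_width=3, slack=9)
Line 10: ['understand'] (min_width=10, slack=2)
Line 11: ['stone', 'table'] (min_width=11, slack=1)
Line 12: ['lion', 'good'] (min_width=9, slack=3)
Line 13: ['cloud', 'will'] (min_width=10, slack=2)
Line 14: ['large', 'run'] (min_width=9, slack=3)

Answer: I umbrella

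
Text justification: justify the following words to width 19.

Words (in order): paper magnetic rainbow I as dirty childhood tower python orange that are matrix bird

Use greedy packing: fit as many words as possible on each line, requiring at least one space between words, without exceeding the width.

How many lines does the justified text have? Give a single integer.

Answer: 5

Derivation:
Line 1: ['paper', 'magnetic'] (min_width=14, slack=5)
Line 2: ['rainbow', 'I', 'as', 'dirty'] (min_width=18, slack=1)
Line 3: ['childhood', 'tower'] (min_width=15, slack=4)
Line 4: ['python', 'orange', 'that'] (min_width=18, slack=1)
Line 5: ['are', 'matrix', 'bird'] (min_width=15, slack=4)
Total lines: 5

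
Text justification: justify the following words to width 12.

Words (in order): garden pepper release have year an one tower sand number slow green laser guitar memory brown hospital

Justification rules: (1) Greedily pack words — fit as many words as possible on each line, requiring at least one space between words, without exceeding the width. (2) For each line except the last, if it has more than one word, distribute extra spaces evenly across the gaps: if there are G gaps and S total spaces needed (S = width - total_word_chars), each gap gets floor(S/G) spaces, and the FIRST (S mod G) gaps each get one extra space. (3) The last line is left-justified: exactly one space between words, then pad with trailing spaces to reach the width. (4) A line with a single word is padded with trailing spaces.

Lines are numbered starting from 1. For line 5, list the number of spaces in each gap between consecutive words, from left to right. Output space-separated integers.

Line 1: ['garden'] (min_width=6, slack=6)
Line 2: ['pepper'] (min_width=6, slack=6)
Line 3: ['release', 'have'] (min_width=12, slack=0)
Line 4: ['year', 'an', 'one'] (min_width=11, slack=1)
Line 5: ['tower', 'sand'] (min_width=10, slack=2)
Line 6: ['number', 'slow'] (min_width=11, slack=1)
Line 7: ['green', 'laser'] (min_width=11, slack=1)
Line 8: ['guitar'] (min_width=6, slack=6)
Line 9: ['memory', 'brown'] (min_width=12, slack=0)
Line 10: ['hospital'] (min_width=8, slack=4)

Answer: 3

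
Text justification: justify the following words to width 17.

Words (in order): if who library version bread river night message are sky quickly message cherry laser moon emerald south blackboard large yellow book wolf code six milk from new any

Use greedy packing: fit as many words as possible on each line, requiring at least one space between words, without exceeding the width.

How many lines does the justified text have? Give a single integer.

Line 1: ['if', 'who', 'library'] (min_width=14, slack=3)
Line 2: ['version', 'bread'] (min_width=13, slack=4)
Line 3: ['river', 'night'] (min_width=11, slack=6)
Line 4: ['message', 'are', 'sky'] (min_width=15, slack=2)
Line 5: ['quickly', 'message'] (min_width=15, slack=2)
Line 6: ['cherry', 'laser', 'moon'] (min_width=17, slack=0)
Line 7: ['emerald', 'south'] (min_width=13, slack=4)
Line 8: ['blackboard', 'large'] (min_width=16, slack=1)
Line 9: ['yellow', 'book', 'wolf'] (min_width=16, slack=1)
Line 10: ['code', 'six', 'milk'] (min_width=13, slack=4)
Line 11: ['from', 'new', 'any'] (min_width=12, slack=5)
Total lines: 11

Answer: 11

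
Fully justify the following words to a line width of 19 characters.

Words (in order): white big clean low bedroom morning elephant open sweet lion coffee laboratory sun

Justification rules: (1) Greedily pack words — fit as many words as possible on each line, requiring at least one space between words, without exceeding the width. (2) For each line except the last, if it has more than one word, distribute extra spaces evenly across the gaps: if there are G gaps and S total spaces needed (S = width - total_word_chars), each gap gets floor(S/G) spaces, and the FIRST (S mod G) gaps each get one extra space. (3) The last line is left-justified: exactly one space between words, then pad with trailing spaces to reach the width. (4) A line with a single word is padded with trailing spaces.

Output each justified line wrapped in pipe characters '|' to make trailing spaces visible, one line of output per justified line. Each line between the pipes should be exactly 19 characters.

Answer: |white big clean low|
|bedroom     morning|
|elephant open sweet|
|lion         coffee|
|laboratory sun     |

Derivation:
Line 1: ['white', 'big', 'clean', 'low'] (min_width=19, slack=0)
Line 2: ['bedroom', 'morning'] (min_width=15, slack=4)
Line 3: ['elephant', 'open', 'sweet'] (min_width=19, slack=0)
Line 4: ['lion', 'coffee'] (min_width=11, slack=8)
Line 5: ['laboratory', 'sun'] (min_width=14, slack=5)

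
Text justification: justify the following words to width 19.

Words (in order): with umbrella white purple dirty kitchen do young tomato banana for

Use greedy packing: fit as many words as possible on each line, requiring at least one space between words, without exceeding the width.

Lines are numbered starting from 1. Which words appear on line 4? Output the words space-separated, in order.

Answer: tomato banana for

Derivation:
Line 1: ['with', 'umbrella', 'white'] (min_width=19, slack=0)
Line 2: ['purple', 'dirty'] (min_width=12, slack=7)
Line 3: ['kitchen', 'do', 'young'] (min_width=16, slack=3)
Line 4: ['tomato', 'banana', 'for'] (min_width=17, slack=2)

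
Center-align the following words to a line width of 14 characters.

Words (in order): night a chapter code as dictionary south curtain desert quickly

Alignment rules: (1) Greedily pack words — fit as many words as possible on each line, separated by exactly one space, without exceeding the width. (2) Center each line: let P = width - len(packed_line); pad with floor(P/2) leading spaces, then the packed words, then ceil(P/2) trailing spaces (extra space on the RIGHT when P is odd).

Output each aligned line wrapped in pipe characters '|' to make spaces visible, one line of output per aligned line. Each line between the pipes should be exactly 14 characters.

Line 1: ['night', 'a'] (min_width=7, slack=7)
Line 2: ['chapter', 'code'] (min_width=12, slack=2)
Line 3: ['as', 'dictionary'] (min_width=13, slack=1)
Line 4: ['south', 'curtain'] (min_width=13, slack=1)
Line 5: ['desert', 'quickly'] (min_width=14, slack=0)

Answer: |   night a    |
| chapter code |
|as dictionary |
|south curtain |
|desert quickly|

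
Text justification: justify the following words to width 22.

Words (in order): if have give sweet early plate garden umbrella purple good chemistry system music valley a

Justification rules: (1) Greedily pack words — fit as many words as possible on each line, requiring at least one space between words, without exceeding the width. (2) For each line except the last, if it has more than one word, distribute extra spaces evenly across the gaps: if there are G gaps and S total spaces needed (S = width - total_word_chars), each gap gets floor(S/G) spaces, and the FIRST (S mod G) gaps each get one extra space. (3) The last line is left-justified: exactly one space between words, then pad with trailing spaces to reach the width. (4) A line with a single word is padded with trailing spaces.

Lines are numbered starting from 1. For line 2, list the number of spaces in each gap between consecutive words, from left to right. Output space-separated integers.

Answer: 3 3

Derivation:
Line 1: ['if', 'have', 'give', 'sweet'] (min_width=18, slack=4)
Line 2: ['early', 'plate', 'garden'] (min_width=18, slack=4)
Line 3: ['umbrella', 'purple', 'good'] (min_width=20, slack=2)
Line 4: ['chemistry', 'system', 'music'] (min_width=22, slack=0)
Line 5: ['valley', 'a'] (min_width=8, slack=14)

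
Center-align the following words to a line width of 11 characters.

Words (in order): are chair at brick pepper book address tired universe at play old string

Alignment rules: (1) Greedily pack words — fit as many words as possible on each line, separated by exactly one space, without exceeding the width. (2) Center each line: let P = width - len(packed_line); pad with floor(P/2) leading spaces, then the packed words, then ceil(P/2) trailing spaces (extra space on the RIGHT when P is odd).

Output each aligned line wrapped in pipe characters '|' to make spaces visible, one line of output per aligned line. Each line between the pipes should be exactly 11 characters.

Answer: | are chair |
| at brick  |
|pepper book|
|  address  |
|   tired   |
|universe at|
| play old  |
|  string   |

Derivation:
Line 1: ['are', 'chair'] (min_width=9, slack=2)
Line 2: ['at', 'brick'] (min_width=8, slack=3)
Line 3: ['pepper', 'book'] (min_width=11, slack=0)
Line 4: ['address'] (min_width=7, slack=4)
Line 5: ['tired'] (min_width=5, slack=6)
Line 6: ['universe', 'at'] (min_width=11, slack=0)
Line 7: ['play', 'old'] (min_width=8, slack=3)
Line 8: ['string'] (min_width=6, slack=5)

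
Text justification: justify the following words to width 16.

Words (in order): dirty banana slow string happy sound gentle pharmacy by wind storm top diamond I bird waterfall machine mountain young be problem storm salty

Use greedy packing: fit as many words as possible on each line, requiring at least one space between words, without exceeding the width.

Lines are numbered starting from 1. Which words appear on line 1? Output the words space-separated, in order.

Answer: dirty banana

Derivation:
Line 1: ['dirty', 'banana'] (min_width=12, slack=4)
Line 2: ['slow', 'string'] (min_width=11, slack=5)
Line 3: ['happy', 'sound'] (min_width=11, slack=5)
Line 4: ['gentle', 'pharmacy'] (min_width=15, slack=1)
Line 5: ['by', 'wind', 'storm'] (min_width=13, slack=3)
Line 6: ['top', 'diamond', 'I'] (min_width=13, slack=3)
Line 7: ['bird', 'waterfall'] (min_width=14, slack=2)
Line 8: ['machine', 'mountain'] (min_width=16, slack=0)
Line 9: ['young', 'be', 'problem'] (min_width=16, slack=0)
Line 10: ['storm', 'salty'] (min_width=11, slack=5)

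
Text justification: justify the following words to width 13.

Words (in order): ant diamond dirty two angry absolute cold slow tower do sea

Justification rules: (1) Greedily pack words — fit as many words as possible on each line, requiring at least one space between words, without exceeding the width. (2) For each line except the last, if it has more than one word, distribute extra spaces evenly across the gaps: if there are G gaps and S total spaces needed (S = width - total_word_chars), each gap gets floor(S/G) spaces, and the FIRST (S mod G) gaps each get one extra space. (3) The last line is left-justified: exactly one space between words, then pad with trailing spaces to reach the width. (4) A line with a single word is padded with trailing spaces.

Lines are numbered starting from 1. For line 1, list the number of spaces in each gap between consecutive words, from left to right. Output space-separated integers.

Answer: 3

Derivation:
Line 1: ['ant', 'diamond'] (min_width=11, slack=2)
Line 2: ['dirty', 'two'] (min_width=9, slack=4)
Line 3: ['angry'] (min_width=5, slack=8)
Line 4: ['absolute', 'cold'] (min_width=13, slack=0)
Line 5: ['slow', 'tower', 'do'] (min_width=13, slack=0)
Line 6: ['sea'] (min_width=3, slack=10)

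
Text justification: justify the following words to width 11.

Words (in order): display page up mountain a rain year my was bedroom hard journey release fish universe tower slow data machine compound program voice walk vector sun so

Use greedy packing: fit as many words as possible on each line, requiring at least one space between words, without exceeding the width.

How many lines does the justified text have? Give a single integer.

Line 1: ['display'] (min_width=7, slack=4)
Line 2: ['page', 'up'] (min_width=7, slack=4)
Line 3: ['mountain', 'a'] (min_width=10, slack=1)
Line 4: ['rain', 'year'] (min_width=9, slack=2)
Line 5: ['my', 'was'] (min_width=6, slack=5)
Line 6: ['bedroom'] (min_width=7, slack=4)
Line 7: ['hard'] (min_width=4, slack=7)
Line 8: ['journey'] (min_width=7, slack=4)
Line 9: ['release'] (min_width=7, slack=4)
Line 10: ['fish'] (min_width=4, slack=7)
Line 11: ['universe'] (min_width=8, slack=3)
Line 12: ['tower', 'slow'] (min_width=10, slack=1)
Line 13: ['data'] (min_width=4, slack=7)
Line 14: ['machine'] (min_width=7, slack=4)
Line 15: ['compound'] (min_width=8, slack=3)
Line 16: ['program'] (min_width=7, slack=4)
Line 17: ['voice', 'walk'] (min_width=10, slack=1)
Line 18: ['vector', 'sun'] (min_width=10, slack=1)
Line 19: ['so'] (min_width=2, slack=9)
Total lines: 19

Answer: 19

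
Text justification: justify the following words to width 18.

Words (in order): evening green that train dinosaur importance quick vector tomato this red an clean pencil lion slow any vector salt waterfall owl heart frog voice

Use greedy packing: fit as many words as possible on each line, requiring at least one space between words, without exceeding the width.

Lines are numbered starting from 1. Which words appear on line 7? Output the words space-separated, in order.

Answer: any vector salt

Derivation:
Line 1: ['evening', 'green', 'that'] (min_width=18, slack=0)
Line 2: ['train', 'dinosaur'] (min_width=14, slack=4)
Line 3: ['importance', 'quick'] (min_width=16, slack=2)
Line 4: ['vector', 'tomato', 'this'] (min_width=18, slack=0)
Line 5: ['red', 'an', 'clean'] (min_width=12, slack=6)
Line 6: ['pencil', 'lion', 'slow'] (min_width=16, slack=2)
Line 7: ['any', 'vector', 'salt'] (min_width=15, slack=3)
Line 8: ['waterfall', 'owl'] (min_width=13, slack=5)
Line 9: ['heart', 'frog', 'voice'] (min_width=16, slack=2)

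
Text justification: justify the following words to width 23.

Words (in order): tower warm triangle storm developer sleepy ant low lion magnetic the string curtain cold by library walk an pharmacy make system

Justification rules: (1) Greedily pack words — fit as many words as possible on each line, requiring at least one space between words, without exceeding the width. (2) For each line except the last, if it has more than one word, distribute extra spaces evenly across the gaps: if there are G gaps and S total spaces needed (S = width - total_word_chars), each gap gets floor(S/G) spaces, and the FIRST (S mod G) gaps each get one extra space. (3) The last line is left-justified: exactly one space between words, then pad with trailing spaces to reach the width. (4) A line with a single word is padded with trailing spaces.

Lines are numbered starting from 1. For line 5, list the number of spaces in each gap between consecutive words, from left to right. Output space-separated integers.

Line 1: ['tower', 'warm', 'triangle'] (min_width=19, slack=4)
Line 2: ['storm', 'developer', 'sleepy'] (min_width=22, slack=1)
Line 3: ['ant', 'low', 'lion', 'magnetic'] (min_width=21, slack=2)
Line 4: ['the', 'string', 'curtain', 'cold'] (min_width=23, slack=0)
Line 5: ['by', 'library', 'walk', 'an'] (min_width=18, slack=5)
Line 6: ['pharmacy', 'make', 'system'] (min_width=20, slack=3)

Answer: 3 3 2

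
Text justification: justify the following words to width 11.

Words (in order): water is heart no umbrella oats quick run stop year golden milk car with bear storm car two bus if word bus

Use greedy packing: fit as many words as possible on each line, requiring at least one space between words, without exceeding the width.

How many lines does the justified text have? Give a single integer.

Answer: 11

Derivation:
Line 1: ['water', 'is'] (min_width=8, slack=3)
Line 2: ['heart', 'no'] (min_width=8, slack=3)
Line 3: ['umbrella'] (min_width=8, slack=3)
Line 4: ['oats', 'quick'] (min_width=10, slack=1)
Line 5: ['run', 'stop'] (min_width=8, slack=3)
Line 6: ['year', 'golden'] (min_width=11, slack=0)
Line 7: ['milk', 'car'] (min_width=8, slack=3)
Line 8: ['with', 'bear'] (min_width=9, slack=2)
Line 9: ['storm', 'car'] (min_width=9, slack=2)
Line 10: ['two', 'bus', 'if'] (min_width=10, slack=1)
Line 11: ['word', 'bus'] (min_width=8, slack=3)
Total lines: 11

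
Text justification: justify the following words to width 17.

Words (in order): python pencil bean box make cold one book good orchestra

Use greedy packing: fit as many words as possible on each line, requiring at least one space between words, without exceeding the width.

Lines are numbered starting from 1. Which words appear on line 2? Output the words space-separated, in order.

Line 1: ['python', 'pencil'] (min_width=13, slack=4)
Line 2: ['bean', 'box', 'make'] (min_width=13, slack=4)
Line 3: ['cold', 'one', 'book'] (min_width=13, slack=4)
Line 4: ['good', 'orchestra'] (min_width=14, slack=3)

Answer: bean box make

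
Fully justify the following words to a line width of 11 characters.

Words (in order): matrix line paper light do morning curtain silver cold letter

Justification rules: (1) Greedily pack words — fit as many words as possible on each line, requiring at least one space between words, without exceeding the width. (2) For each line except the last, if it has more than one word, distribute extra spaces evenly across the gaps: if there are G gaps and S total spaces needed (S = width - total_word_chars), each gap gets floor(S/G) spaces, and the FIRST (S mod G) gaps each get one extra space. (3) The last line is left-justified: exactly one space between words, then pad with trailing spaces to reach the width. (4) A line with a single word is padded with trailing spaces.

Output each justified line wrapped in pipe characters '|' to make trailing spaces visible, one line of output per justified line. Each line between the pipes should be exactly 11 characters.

Line 1: ['matrix', 'line'] (min_width=11, slack=0)
Line 2: ['paper', 'light'] (min_width=11, slack=0)
Line 3: ['do', 'morning'] (min_width=10, slack=1)
Line 4: ['curtain'] (min_width=7, slack=4)
Line 5: ['silver', 'cold'] (min_width=11, slack=0)
Line 6: ['letter'] (min_width=6, slack=5)

Answer: |matrix line|
|paper light|
|do  morning|
|curtain    |
|silver cold|
|letter     |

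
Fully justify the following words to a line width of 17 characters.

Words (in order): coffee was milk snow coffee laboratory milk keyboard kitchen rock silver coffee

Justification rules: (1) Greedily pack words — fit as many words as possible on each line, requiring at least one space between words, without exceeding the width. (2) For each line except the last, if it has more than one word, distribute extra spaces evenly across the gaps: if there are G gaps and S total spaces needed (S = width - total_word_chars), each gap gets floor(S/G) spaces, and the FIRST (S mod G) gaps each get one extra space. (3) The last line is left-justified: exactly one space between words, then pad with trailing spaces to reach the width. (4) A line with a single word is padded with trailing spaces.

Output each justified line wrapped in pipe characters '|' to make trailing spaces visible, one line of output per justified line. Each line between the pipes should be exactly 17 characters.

Answer: |coffee  was  milk|
|snow       coffee|
|laboratory   milk|
|keyboard  kitchen|
|rock       silver|
|coffee           |

Derivation:
Line 1: ['coffee', 'was', 'milk'] (min_width=15, slack=2)
Line 2: ['snow', 'coffee'] (min_width=11, slack=6)
Line 3: ['laboratory', 'milk'] (min_width=15, slack=2)
Line 4: ['keyboard', 'kitchen'] (min_width=16, slack=1)
Line 5: ['rock', 'silver'] (min_width=11, slack=6)
Line 6: ['coffee'] (min_width=6, slack=11)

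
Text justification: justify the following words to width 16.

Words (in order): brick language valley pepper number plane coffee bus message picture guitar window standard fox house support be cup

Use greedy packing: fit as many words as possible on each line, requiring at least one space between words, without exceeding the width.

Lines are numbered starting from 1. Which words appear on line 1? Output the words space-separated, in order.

Line 1: ['brick', 'language'] (min_width=14, slack=2)
Line 2: ['valley', 'pepper'] (min_width=13, slack=3)
Line 3: ['number', 'plane'] (min_width=12, slack=4)
Line 4: ['coffee', 'bus'] (min_width=10, slack=6)
Line 5: ['message', 'picture'] (min_width=15, slack=1)
Line 6: ['guitar', 'window'] (min_width=13, slack=3)
Line 7: ['standard', 'fox'] (min_width=12, slack=4)
Line 8: ['house', 'support', 'be'] (min_width=16, slack=0)
Line 9: ['cup'] (min_width=3, slack=13)

Answer: brick language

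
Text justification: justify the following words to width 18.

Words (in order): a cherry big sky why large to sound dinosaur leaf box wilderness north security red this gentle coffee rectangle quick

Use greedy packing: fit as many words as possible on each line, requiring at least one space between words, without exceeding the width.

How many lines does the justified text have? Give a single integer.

Answer: 7

Derivation:
Line 1: ['a', 'cherry', 'big', 'sky'] (min_width=16, slack=2)
Line 2: ['why', 'large', 'to', 'sound'] (min_width=18, slack=0)
Line 3: ['dinosaur', 'leaf', 'box'] (min_width=17, slack=1)
Line 4: ['wilderness', 'north'] (min_width=16, slack=2)
Line 5: ['security', 'red', 'this'] (min_width=17, slack=1)
Line 6: ['gentle', 'coffee'] (min_width=13, slack=5)
Line 7: ['rectangle', 'quick'] (min_width=15, slack=3)
Total lines: 7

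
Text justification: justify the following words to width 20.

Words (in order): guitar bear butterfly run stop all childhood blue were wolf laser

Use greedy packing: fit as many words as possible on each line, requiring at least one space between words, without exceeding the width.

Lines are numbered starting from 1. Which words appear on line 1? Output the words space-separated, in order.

Line 1: ['guitar', 'bear'] (min_width=11, slack=9)
Line 2: ['butterfly', 'run', 'stop'] (min_width=18, slack=2)
Line 3: ['all', 'childhood', 'blue'] (min_width=18, slack=2)
Line 4: ['were', 'wolf', 'laser'] (min_width=15, slack=5)

Answer: guitar bear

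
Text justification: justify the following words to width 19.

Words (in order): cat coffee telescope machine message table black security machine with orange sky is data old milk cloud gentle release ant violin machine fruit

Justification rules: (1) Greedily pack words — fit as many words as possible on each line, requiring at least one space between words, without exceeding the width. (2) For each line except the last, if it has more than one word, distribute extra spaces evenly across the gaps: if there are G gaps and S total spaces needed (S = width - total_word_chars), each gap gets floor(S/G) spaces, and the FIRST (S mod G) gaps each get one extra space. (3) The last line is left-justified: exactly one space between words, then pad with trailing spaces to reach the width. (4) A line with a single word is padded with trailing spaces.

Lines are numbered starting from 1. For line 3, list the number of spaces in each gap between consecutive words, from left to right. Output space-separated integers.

Answer: 1 1

Derivation:
Line 1: ['cat', 'coffee'] (min_width=10, slack=9)
Line 2: ['telescope', 'machine'] (min_width=17, slack=2)
Line 3: ['message', 'table', 'black'] (min_width=19, slack=0)
Line 4: ['security', 'machine'] (min_width=16, slack=3)
Line 5: ['with', 'orange', 'sky', 'is'] (min_width=18, slack=1)
Line 6: ['data', 'old', 'milk', 'cloud'] (min_width=19, slack=0)
Line 7: ['gentle', 'release', 'ant'] (min_width=18, slack=1)
Line 8: ['violin', 'machine'] (min_width=14, slack=5)
Line 9: ['fruit'] (min_width=5, slack=14)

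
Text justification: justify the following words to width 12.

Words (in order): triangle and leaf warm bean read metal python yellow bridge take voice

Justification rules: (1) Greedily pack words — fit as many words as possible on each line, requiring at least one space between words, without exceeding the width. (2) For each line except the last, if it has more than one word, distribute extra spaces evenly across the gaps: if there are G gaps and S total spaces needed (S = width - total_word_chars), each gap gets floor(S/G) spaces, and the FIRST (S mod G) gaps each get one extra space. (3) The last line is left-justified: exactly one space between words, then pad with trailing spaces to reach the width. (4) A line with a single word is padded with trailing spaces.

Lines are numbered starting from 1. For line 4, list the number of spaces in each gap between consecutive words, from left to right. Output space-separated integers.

Line 1: ['triangle', 'and'] (min_width=12, slack=0)
Line 2: ['leaf', 'warm'] (min_width=9, slack=3)
Line 3: ['bean', 'read'] (min_width=9, slack=3)
Line 4: ['metal', 'python'] (min_width=12, slack=0)
Line 5: ['yellow'] (min_width=6, slack=6)
Line 6: ['bridge', 'take'] (min_width=11, slack=1)
Line 7: ['voice'] (min_width=5, slack=7)

Answer: 1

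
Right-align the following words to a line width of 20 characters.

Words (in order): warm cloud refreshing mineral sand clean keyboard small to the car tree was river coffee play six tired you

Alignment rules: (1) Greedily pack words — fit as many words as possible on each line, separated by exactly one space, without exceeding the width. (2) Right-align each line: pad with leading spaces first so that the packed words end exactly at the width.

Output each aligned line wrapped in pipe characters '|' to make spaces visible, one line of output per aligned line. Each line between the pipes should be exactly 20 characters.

Answer: |          warm cloud|
|  refreshing mineral|
| sand clean keyboard|
|    small to the car|
|      tree was river|
|     coffee play six|
|           tired you|

Derivation:
Line 1: ['warm', 'cloud'] (min_width=10, slack=10)
Line 2: ['refreshing', 'mineral'] (min_width=18, slack=2)
Line 3: ['sand', 'clean', 'keyboard'] (min_width=19, slack=1)
Line 4: ['small', 'to', 'the', 'car'] (min_width=16, slack=4)
Line 5: ['tree', 'was', 'river'] (min_width=14, slack=6)
Line 6: ['coffee', 'play', 'six'] (min_width=15, slack=5)
Line 7: ['tired', 'you'] (min_width=9, slack=11)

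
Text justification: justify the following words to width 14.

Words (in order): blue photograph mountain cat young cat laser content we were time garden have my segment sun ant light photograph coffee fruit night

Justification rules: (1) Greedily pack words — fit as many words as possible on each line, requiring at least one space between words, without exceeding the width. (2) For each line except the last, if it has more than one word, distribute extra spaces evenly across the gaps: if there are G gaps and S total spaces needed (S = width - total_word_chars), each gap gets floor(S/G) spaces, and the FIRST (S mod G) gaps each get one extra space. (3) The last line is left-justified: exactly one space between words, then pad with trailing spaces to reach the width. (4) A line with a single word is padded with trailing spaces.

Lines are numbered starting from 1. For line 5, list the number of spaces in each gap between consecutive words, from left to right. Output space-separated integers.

Line 1: ['blue'] (min_width=4, slack=10)
Line 2: ['photograph'] (min_width=10, slack=4)
Line 3: ['mountain', 'cat'] (min_width=12, slack=2)
Line 4: ['young', 'cat'] (min_width=9, slack=5)
Line 5: ['laser', 'content'] (min_width=13, slack=1)
Line 6: ['we', 'were', 'time'] (min_width=12, slack=2)
Line 7: ['garden', 'have', 'my'] (min_width=14, slack=0)
Line 8: ['segment', 'sun'] (min_width=11, slack=3)
Line 9: ['ant', 'light'] (min_width=9, slack=5)
Line 10: ['photograph'] (min_width=10, slack=4)
Line 11: ['coffee', 'fruit'] (min_width=12, slack=2)
Line 12: ['night'] (min_width=5, slack=9)

Answer: 2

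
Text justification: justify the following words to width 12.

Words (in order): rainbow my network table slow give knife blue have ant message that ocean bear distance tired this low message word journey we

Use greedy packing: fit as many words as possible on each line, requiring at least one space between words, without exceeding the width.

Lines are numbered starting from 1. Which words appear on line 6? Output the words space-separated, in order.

Line 1: ['rainbow', 'my'] (min_width=10, slack=2)
Line 2: ['network'] (min_width=7, slack=5)
Line 3: ['table', 'slow'] (min_width=10, slack=2)
Line 4: ['give', 'knife'] (min_width=10, slack=2)
Line 5: ['blue', 'have'] (min_width=9, slack=3)
Line 6: ['ant', 'message'] (min_width=11, slack=1)
Line 7: ['that', 'ocean'] (min_width=10, slack=2)
Line 8: ['bear'] (min_width=4, slack=8)
Line 9: ['distance'] (min_width=8, slack=4)
Line 10: ['tired', 'this'] (min_width=10, slack=2)
Line 11: ['low', 'message'] (min_width=11, slack=1)
Line 12: ['word', 'journey'] (min_width=12, slack=0)
Line 13: ['we'] (min_width=2, slack=10)

Answer: ant message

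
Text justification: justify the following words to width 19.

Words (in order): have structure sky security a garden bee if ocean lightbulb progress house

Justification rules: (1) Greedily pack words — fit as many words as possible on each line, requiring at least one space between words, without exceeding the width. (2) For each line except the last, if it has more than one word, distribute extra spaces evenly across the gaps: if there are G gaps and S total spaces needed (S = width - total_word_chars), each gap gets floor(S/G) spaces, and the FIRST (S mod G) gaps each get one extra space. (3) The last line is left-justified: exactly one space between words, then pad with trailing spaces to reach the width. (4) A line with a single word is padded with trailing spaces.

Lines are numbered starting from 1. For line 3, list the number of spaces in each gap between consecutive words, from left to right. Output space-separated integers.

Answer: 5 4

Derivation:
Line 1: ['have', 'structure', 'sky'] (min_width=18, slack=1)
Line 2: ['security', 'a', 'garden'] (min_width=17, slack=2)
Line 3: ['bee', 'if', 'ocean'] (min_width=12, slack=7)
Line 4: ['lightbulb', 'progress'] (min_width=18, slack=1)
Line 5: ['house'] (min_width=5, slack=14)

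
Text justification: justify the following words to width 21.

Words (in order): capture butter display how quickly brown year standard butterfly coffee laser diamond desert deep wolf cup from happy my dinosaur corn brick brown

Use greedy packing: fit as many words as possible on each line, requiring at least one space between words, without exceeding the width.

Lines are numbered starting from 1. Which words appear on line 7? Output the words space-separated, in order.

Line 1: ['capture', 'butter'] (min_width=14, slack=7)
Line 2: ['display', 'how', 'quickly'] (min_width=19, slack=2)
Line 3: ['brown', 'year', 'standard'] (min_width=19, slack=2)
Line 4: ['butterfly', 'coffee'] (min_width=16, slack=5)
Line 5: ['laser', 'diamond', 'desert'] (min_width=20, slack=1)
Line 6: ['deep', 'wolf', 'cup', 'from'] (min_width=18, slack=3)
Line 7: ['happy', 'my', 'dinosaur'] (min_width=17, slack=4)
Line 8: ['corn', 'brick', 'brown'] (min_width=16, slack=5)

Answer: happy my dinosaur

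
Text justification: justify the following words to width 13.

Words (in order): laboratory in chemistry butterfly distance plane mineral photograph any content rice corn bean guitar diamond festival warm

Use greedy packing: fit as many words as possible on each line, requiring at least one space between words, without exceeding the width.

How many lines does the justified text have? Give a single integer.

Line 1: ['laboratory', 'in'] (min_width=13, slack=0)
Line 2: ['chemistry'] (min_width=9, slack=4)
Line 3: ['butterfly'] (min_width=9, slack=4)
Line 4: ['distance'] (min_width=8, slack=5)
Line 5: ['plane', 'mineral'] (min_width=13, slack=0)
Line 6: ['photograph'] (min_width=10, slack=3)
Line 7: ['any', 'content'] (min_width=11, slack=2)
Line 8: ['rice', 'corn'] (min_width=9, slack=4)
Line 9: ['bean', 'guitar'] (min_width=11, slack=2)
Line 10: ['diamond'] (min_width=7, slack=6)
Line 11: ['festival', 'warm'] (min_width=13, slack=0)
Total lines: 11

Answer: 11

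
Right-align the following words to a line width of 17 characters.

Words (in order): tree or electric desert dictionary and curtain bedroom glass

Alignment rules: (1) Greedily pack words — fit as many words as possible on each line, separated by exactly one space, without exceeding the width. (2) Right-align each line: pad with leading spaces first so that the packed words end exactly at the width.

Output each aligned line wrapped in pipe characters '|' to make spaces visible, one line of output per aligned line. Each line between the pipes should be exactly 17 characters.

Answer: | tree or electric|
|desert dictionary|
|      and curtain|
|    bedroom glass|

Derivation:
Line 1: ['tree', 'or', 'electric'] (min_width=16, slack=1)
Line 2: ['desert', 'dictionary'] (min_width=17, slack=0)
Line 3: ['and', 'curtain'] (min_width=11, slack=6)
Line 4: ['bedroom', 'glass'] (min_width=13, slack=4)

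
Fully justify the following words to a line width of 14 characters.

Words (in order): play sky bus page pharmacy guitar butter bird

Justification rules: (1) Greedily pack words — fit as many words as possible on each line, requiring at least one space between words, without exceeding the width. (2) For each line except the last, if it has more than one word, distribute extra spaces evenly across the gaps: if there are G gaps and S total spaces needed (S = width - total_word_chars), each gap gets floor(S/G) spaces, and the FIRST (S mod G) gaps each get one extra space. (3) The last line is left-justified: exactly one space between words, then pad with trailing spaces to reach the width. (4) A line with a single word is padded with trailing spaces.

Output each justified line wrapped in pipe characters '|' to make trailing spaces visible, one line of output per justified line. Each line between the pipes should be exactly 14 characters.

Line 1: ['play', 'sky', 'bus'] (min_width=12, slack=2)
Line 2: ['page', 'pharmacy'] (min_width=13, slack=1)
Line 3: ['guitar', 'butter'] (min_width=13, slack=1)
Line 4: ['bird'] (min_width=4, slack=10)

Answer: |play  sky  bus|
|page  pharmacy|
|guitar  butter|
|bird          |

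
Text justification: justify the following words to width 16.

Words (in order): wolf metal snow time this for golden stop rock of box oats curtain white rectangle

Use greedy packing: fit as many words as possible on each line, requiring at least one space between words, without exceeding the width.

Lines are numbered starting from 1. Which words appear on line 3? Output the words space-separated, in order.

Answer: golden stop rock

Derivation:
Line 1: ['wolf', 'metal', 'snow'] (min_width=15, slack=1)
Line 2: ['time', 'this', 'for'] (min_width=13, slack=3)
Line 3: ['golden', 'stop', 'rock'] (min_width=16, slack=0)
Line 4: ['of', 'box', 'oats'] (min_width=11, slack=5)
Line 5: ['curtain', 'white'] (min_width=13, slack=3)
Line 6: ['rectangle'] (min_width=9, slack=7)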